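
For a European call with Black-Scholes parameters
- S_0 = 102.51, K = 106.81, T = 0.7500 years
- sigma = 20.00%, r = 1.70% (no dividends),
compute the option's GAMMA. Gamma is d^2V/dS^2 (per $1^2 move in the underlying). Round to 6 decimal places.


d1 = -0.0770254559; d2 = -0.2502305366
phi(d1) = 0.3977605875; exp(-qT) = 1.0000000000; exp(-rT) = 0.9873309369
Gamma = exp(-qT) * phi(d1) / (S * sigma * sqrt(T)) = 1.0000000000 * 0.3977605875 / (102.5100 * 0.2000 * 0.8660254038) = 0.022402

Answer: Gamma = 0.022402


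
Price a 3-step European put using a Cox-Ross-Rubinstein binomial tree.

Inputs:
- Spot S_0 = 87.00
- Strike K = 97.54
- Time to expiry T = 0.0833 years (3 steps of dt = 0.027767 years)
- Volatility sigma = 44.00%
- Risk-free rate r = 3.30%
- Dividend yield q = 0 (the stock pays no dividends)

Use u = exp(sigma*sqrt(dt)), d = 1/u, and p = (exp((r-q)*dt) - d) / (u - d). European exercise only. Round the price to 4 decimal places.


Answer: Price = V(0,0) = 11.5307

Derivation:
dt = T/N = 0.027767
u = exp(sigma*sqrt(dt)) = 1.076073; d = 1/u = 0.929305
p = (exp((r-q)*dt) - d) / (u - d) = 0.487925
Discount per step: exp(-r*dt) = 0.999084
Stock lattice S(k, i) with i counting down-moves:
  k=0: S(0,0) = 87.0000
  k=1: S(1,0) = 93.6184; S(1,1) = 80.8495
  k=2: S(2,0) = 100.7403; S(2,1) = 87.0000; S(2,2) = 75.1338
  k=3: S(3,0) = 108.4039; S(3,1) = 93.6184; S(3,2) = 80.8495; S(3,3) = 69.8222
Terminal payoffs V(N, i) = max(K - S_T, 0):
  V(3,0) = 0.000000; V(3,1) = 3.921615; V(3,2) = 16.690496; V(3,3) = 27.717792
Backward induction: V(k, i) = exp(-r*dt) * [p * V(k+1, i) + (1-p) * V(k+1, i+1)].
  V(2,0) = exp(-r*dt) * [p*0.000000 + (1-p)*3.921615] = 2.006324
  V(2,1) = exp(-r*dt) * [p*3.921615 + (1-p)*16.690496] = 10.450665
  V(2,2) = exp(-r*dt) * [p*16.690496 + (1-p)*27.717792] = 22.316845
  V(1,0) = exp(-r*dt) * [p*2.006324 + (1-p)*10.450665] = 6.324666
  V(1,1) = exp(-r*dt) * [p*10.450665 + (1-p)*22.316845] = 16.511908
  V(0,0) = exp(-r*dt) * [p*6.324666 + (1-p)*16.511908] = 11.530732


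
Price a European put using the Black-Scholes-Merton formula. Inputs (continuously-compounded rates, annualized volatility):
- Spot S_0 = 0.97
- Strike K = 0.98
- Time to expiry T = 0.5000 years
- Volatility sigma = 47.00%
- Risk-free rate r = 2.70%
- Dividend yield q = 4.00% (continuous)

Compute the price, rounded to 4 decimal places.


d1 = (ln(S/K) + (r - q + 0.5*sigma^2) * T) / (sigma * sqrt(T)) = 0.11575037
d2 = d1 - sigma * sqrt(T) = -0.21658982
exp(-rT) = 0.98659072; exp(-qT) = 0.98019867
P = K * exp(-rT) * N(-d2) - S_0 * exp(-qT) * N(-d1)
N(-d1) = 0.45392519; N(-d2) = 0.58573599
P = 0.9800 * 0.98659072 * 0.58573599 - 0.9700 * 0.98019867 * 0.45392519 = 0.1347

Answer: Price = 0.1347


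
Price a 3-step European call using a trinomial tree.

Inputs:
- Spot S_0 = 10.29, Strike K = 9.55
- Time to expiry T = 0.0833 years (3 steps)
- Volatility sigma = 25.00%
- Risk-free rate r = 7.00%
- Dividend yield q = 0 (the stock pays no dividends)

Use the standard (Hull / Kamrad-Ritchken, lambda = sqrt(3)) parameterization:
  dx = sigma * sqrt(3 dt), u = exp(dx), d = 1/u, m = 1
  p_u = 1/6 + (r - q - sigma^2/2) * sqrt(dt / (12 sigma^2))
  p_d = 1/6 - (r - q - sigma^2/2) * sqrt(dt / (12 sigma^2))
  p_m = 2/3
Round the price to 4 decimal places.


Answer: Price = V(0,0) = 0.8330

Derivation:
dt = T/N = 0.027767; dx = sigma*sqrt(3*dt) = 0.072154
u = exp(dx) = 1.074821; d = 1/u = 0.930387
p_u = 0.174123, p_m = 0.666667, p_d = 0.159211
Discount per step: exp(-r*dt) = 0.998058
Stock lattice S(k, j) with j the centered position index:
  k=0: S(0,+0) = 10.2900
  k=1: S(1,-1) = 9.5737; S(1,+0) = 10.2900; S(1,+1) = 11.0599
  k=2: S(2,-2) = 8.9072; S(2,-1) = 9.5737; S(2,+0) = 10.2900; S(2,+1) = 11.0599; S(2,+2) = 11.8874
  k=3: S(3,-3) = 8.2872; S(3,-2) = 8.9072; S(3,-1) = 9.5737; S(3,+0) = 10.2900; S(3,+1) = 11.0599; S(3,+2) = 11.8874; S(3,+3) = 12.7769
Terminal payoffs V(N, j) = max(S_T - K, 0):
  V(3,-3) = 0.000000; V(3,-2) = 0.000000; V(3,-1) = 0.023685; V(3,+0) = 0.740000; V(3,+1) = 1.509910; V(3,+2) = 2.337427; V(3,+3) = 3.226858
Backward induction: V(k, j) = exp(-r*dt) * [p_u * V(k+1, j+1) + p_m * V(k+1, j) + p_d * V(k+1, j-1)]
  V(2,-2) = exp(-r*dt) * [p_u*0.023685 + p_m*0.000000 + p_d*0.000000] = 0.004116
  V(2,-1) = exp(-r*dt) * [p_u*0.740000 + p_m*0.023685 + p_d*0.000000] = 0.144360
  V(2,+0) = exp(-r*dt) * [p_u*1.509910 + p_m*0.740000 + p_d*0.023685] = 0.758538
  V(2,+1) = exp(-r*dt) * [p_u*2.337427 + p_m*1.509910 + p_d*0.740000] = 1.528448
  V(2,+2) = exp(-r*dt) * [p_u*3.226858 + p_m*2.337427 + p_d*1.509910] = 2.355964
  V(1,-1) = exp(-r*dt) * [p_u*0.758538 + p_m*0.144360 + p_d*0.004116] = 0.228529
  V(1,+0) = exp(-r*dt) * [p_u*1.528448 + p_m*0.758538 + p_d*0.144360] = 0.793270
  V(1,+1) = exp(-r*dt) * [p_u*2.355964 + p_m*1.528448 + p_d*0.758538] = 1.546950
  V(0,+0) = exp(-r*dt) * [p_u*1.546950 + p_m*0.793270 + p_d*0.228529] = 0.832969


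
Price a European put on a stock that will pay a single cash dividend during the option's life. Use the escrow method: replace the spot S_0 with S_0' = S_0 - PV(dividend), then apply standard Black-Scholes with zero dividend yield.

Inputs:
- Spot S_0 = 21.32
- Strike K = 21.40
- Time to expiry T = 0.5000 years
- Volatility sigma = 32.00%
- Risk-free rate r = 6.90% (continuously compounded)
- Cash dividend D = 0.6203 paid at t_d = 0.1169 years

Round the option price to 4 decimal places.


Answer: Price = 1.8485

Derivation:
PV(D) = D * exp(-r * t_d) = 0.6203 * 0.99196634 = 0.61531672
S_0' = S_0 - PV(D) = 21.3200 - 0.61531672 = 20.70468328
d1 = (ln(S_0'/K) + (r + sigma^2/2)*T) / (sigma*sqrt(T)) = 0.11962920
d2 = d1 - sigma*sqrt(T) = -0.10664497
exp(-rT) = 0.96608834
N(-d1) = 0.45238844; N(-d2) = 0.54246468
P = K * exp(-rT) * N(-d2) - S_0' * N(-d1) = 21.4000 * 0.96608834 * 0.54246468 - 20.70468328 * 0.45238844 = 1.8485


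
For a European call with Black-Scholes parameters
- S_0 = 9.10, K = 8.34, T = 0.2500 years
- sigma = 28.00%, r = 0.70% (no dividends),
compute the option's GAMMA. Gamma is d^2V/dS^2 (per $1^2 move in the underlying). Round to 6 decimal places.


Answer: Gamma = 0.244163

Derivation:
d1 = 0.7054371225; d2 = 0.5654371225
phi(d1) = 0.3110631602; exp(-qT) = 1.0000000000; exp(-rT) = 0.9982515304
Gamma = exp(-qT) * phi(d1) / (S * sigma * sqrt(T)) = 1.0000000000 * 0.3110631602 / (9.1000 * 0.2800 * 0.5000000000) = 0.244163


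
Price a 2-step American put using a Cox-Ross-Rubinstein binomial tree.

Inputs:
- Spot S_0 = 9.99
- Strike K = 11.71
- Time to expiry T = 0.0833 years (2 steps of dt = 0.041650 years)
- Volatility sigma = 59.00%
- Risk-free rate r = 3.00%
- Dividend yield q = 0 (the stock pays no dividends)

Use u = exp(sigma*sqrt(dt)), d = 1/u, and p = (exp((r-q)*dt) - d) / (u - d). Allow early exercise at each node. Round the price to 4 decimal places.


dt = T/N = 0.041650
u = exp(sigma*sqrt(dt)) = 1.127958; d = 1/u = 0.886558
p = (exp((r-q)*dt) - d) / (u - d) = 0.475113
Discount per step: exp(-r*dt) = 0.998751
Stock lattice S(k, i) with i counting down-moves:
  k=0: S(0,0) = 9.9900
  k=1: S(1,0) = 11.2683; S(1,1) = 8.8567
  k=2: S(2,0) = 12.7102; S(2,1) = 9.9900; S(2,2) = 7.8520
Terminal payoffs V(N, i) = max(K - S_T, 0):
  V(2,0) = 0.000000; V(2,1) = 1.720000; V(2,2) = 3.858016
Backward induction: V(k, i) = exp(-r*dt) * [p * V(k+1, i) + (1-p) * V(k+1, i+1)]; then take max(V_cont, immediate exercise) for American.
  V(1,0) = exp(-r*dt) * [p*0.000000 + (1-p)*1.720000] = 0.901678; exercise = 0.441697; V(1,0) = max -> 0.901678
  V(1,1) = exp(-r*dt) * [p*1.720000 + (1-p)*3.858016] = 2.838667; exercise = 2.853289; V(1,1) = max -> 2.853289
  V(0,0) = exp(-r*dt) * [p*0.901678 + (1-p)*2.853289] = 1.923648; exercise = 1.720000; V(0,0) = max -> 1.923648

Answer: Price = V(0,0) = 1.9236


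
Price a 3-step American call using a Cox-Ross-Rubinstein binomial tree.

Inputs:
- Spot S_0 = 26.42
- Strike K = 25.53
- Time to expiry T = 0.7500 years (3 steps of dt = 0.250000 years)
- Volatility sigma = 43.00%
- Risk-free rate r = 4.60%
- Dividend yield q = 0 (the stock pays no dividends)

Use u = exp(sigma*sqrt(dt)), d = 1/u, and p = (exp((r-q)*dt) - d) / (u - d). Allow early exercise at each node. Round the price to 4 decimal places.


Answer: Price = V(0,0) = 5.0110

Derivation:
dt = T/N = 0.250000
u = exp(sigma*sqrt(dt)) = 1.239862; d = 1/u = 0.806541
p = (exp((r-q)*dt) - d) / (u - d) = 0.473149
Discount per step: exp(-r*dt) = 0.988566
Stock lattice S(k, i) with i counting down-moves:
  k=0: S(0,0) = 26.4200
  k=1: S(1,0) = 32.7572; S(1,1) = 21.3088
  k=2: S(2,0) = 40.6143; S(2,1) = 26.4200; S(2,2) = 17.1865
  k=3: S(3,0) = 50.3562; S(3,1) = 32.7572; S(3,2) = 21.3088; S(3,3) = 13.8616
Terminal payoffs V(N, i) = max(S_T - K, 0):
  V(3,0) = 24.826177; V(3,1) = 7.227151; V(3,2) = 0.000000; V(3,3) = 0.000000
Backward induction: V(k, i) = exp(-r*dt) * [p * V(k+1, i) + (1-p) * V(k+1, i+1)]; then take max(V_cont, immediate exercise) for American.
  V(2,0) = exp(-r*dt) * [p*24.826177 + (1-p)*7.227151] = 15.376257; exercise = 15.084344; V(2,0) = max -> 15.376257
  V(2,1) = exp(-r*dt) * [p*7.227151 + (1-p)*0.000000] = 3.380417; exercise = 0.890000; V(2,1) = max -> 3.380417
  V(2,2) = exp(-r*dt) * [p*0.000000 + (1-p)*0.000000] = 0.000000; exercise = 0.000000; V(2,2) = max -> 0.000000
  V(1,0) = exp(-r*dt) * [p*15.376257 + (1-p)*3.380417] = 8.952681; exercise = 7.227151; V(1,0) = max -> 8.952681
  V(1,1) = exp(-r*dt) * [p*3.380417 + (1-p)*0.000000] = 1.581151; exercise = 0.000000; V(1,1) = max -> 1.581151
  V(0,0) = exp(-r*dt) * [p*8.952681 + (1-p)*1.581151] = 5.011020; exercise = 0.890000; V(0,0) = max -> 5.011020


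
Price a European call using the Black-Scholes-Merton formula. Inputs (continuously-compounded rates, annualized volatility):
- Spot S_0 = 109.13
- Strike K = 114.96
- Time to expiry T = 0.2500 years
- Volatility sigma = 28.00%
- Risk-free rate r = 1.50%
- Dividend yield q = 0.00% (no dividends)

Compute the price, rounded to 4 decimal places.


d1 = (ln(S/K) + (r - q + 0.5*sigma^2) * T) / (sigma * sqrt(T)) = -0.27496007
d2 = d1 - sigma * sqrt(T) = -0.41496007
exp(-rT) = 0.99625702; exp(-qT) = 1.00000000
C = S_0 * exp(-qT) * N(d1) - K * exp(-rT) * N(d2)
N(d1) = 0.39167346; N(d2) = 0.33908557
C = 109.1300 * 1.00000000 * 0.39167346 - 114.9600 * 0.99625702 * 0.33908557 = 3.9080

Answer: Price = 3.9080


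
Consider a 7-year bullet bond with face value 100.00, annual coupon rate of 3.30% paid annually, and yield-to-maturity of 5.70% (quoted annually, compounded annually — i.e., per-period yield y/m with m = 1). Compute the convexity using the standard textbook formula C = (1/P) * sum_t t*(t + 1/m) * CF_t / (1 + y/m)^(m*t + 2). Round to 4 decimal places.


Answer: Convexity = 43.5746

Derivation:
Coupon per period c = face * coupon_rate / m = 3.300000
Periods per year m = 1; per-period yield y/m = 0.057000
Number of cashflows N = 7
Cashflows (t years, CF_t, discount factor 1/(1+y/m)^(m*t), PV):
  t = 1.0000: CF_t = 3.300000, DF = 0.946074, PV = 3.122044
  t = 2.0000: CF_t = 3.300000, DF = 0.895056, PV = 2.953684
  t = 3.0000: CF_t = 3.300000, DF = 0.846789, PV = 2.794403
  t = 4.0000: CF_t = 3.300000, DF = 0.801125, PV = 2.643711
  t = 5.0000: CF_t = 3.300000, DF = 0.757923, PV = 2.501146
  t = 6.0000: CF_t = 3.300000, DF = 0.717051, PV = 2.366268
  t = 7.0000: CF_t = 103.300000, DF = 0.678383, PV = 70.076985
Price P = sum_t PV_t = 86.458240
Convexity numerator sum_t t*(t + 1/m) * CF_t / (1+y/m)^(m*t + 2):
  t = 1.0000: term = 5.588805
  t = 2.0000: term = 15.862266
  t = 3.0000: term = 30.013749
  t = 4.0000: term = 47.325369
  t = 5.0000: term = 67.159938
  t = 6.0000: term = 88.953560
  t = 7.0000: term = 3512.476787
Convexity = (1/P) * sum = 3767.380474 / 86.458240 = 43.574568


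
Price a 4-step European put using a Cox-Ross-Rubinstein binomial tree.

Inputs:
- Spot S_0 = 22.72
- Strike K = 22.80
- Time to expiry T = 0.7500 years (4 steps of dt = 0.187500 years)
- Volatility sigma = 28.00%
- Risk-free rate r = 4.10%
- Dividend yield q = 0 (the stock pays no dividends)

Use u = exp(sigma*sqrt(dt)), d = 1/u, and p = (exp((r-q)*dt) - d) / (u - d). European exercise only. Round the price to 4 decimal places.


dt = T/N = 0.187500
u = exp(sigma*sqrt(dt)) = 1.128900; d = 1/u = 0.885818
p = (exp((r-q)*dt) - d) / (u - d) = 0.501473
Discount per step: exp(-r*dt) = 0.992342
Stock lattice S(k, i) with i counting down-moves:
  k=0: S(0,0) = 22.7200
  k=1: S(1,0) = 25.6486; S(1,1) = 20.1258
  k=2: S(2,0) = 28.9547; S(2,1) = 22.7200; S(2,2) = 17.8278
  k=3: S(3,0) = 32.6870; S(3,1) = 25.6486; S(3,2) = 20.1258; S(3,3) = 15.7922
  k=4: S(4,0) = 36.9003; S(4,1) = 28.9547; S(4,2) = 22.7200; S(4,3) = 17.8278; S(4,4) = 13.9890
Terminal payoffs V(N, i) = max(K - S_T, 0):
  V(4,0) = 0.000000; V(4,1) = 0.000000; V(4,2) = 0.080000; V(4,3) = 4.972210; V(4,4) = 8.810999
Backward induction: V(k, i) = exp(-r*dt) * [p * V(k+1, i) + (1-p) * V(k+1, i+1)].
  V(3,0) = exp(-r*dt) * [p*0.000000 + (1-p)*0.000000] = 0.000000
  V(3,1) = exp(-r*dt) * [p*0.000000 + (1-p)*0.080000] = 0.039577
  V(3,2) = exp(-r*dt) * [p*0.080000 + (1-p)*4.972210] = 2.499608
  V(3,3) = exp(-r*dt) * [p*4.972210 + (1-p)*8.810999] = 6.833216
  V(2,0) = exp(-r*dt) * [p*0.000000 + (1-p)*0.039577] = 0.019579
  V(2,1) = exp(-r*dt) * [p*0.039577 + (1-p)*2.499608] = 1.256273
  V(2,2) = exp(-r*dt) * [p*2.499608 + (1-p)*6.833216] = 4.624341
  V(1,0) = exp(-r*dt) * [p*0.019579 + (1-p)*1.256273] = 0.631233
  V(1,1) = exp(-r*dt) * [p*1.256273 + (1-p)*4.624341] = 2.912866
  V(0,0) = exp(-r*dt) * [p*0.631233 + (1-p)*2.912866] = 1.755143

Answer: Price = V(0,0) = 1.7551


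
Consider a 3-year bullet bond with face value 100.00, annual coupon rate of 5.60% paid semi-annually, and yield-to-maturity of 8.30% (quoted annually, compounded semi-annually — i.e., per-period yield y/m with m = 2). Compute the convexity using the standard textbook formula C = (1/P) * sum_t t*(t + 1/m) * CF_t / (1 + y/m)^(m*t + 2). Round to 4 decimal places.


Answer: Convexity = 8.8007

Derivation:
Coupon per period c = face * coupon_rate / m = 2.800000
Periods per year m = 2; per-period yield y/m = 0.041500
Number of cashflows N = 6
Cashflows (t years, CF_t, discount factor 1/(1+y/m)^(m*t), PV):
  t = 0.5000: CF_t = 2.800000, DF = 0.960154, PV = 2.688430
  t = 1.0000: CF_t = 2.800000, DF = 0.921895, PV = 2.581306
  t = 1.5000: CF_t = 2.800000, DF = 0.885161, PV = 2.478450
  t = 2.0000: CF_t = 2.800000, DF = 0.849890, PV = 2.379693
  t = 2.5000: CF_t = 2.800000, DF = 0.816025, PV = 2.284871
  t = 3.0000: CF_t = 102.800000, DF = 0.783510, PV = 80.544793
Price P = sum_t PV_t = 92.957543
Convexity numerator sum_t t*(t + 1/m) * CF_t / (1+y/m)^(m*t + 2):
  t = 0.5000: term = 1.239225
  t = 1.0000: term = 3.569540
  t = 1.5000: term = 6.854613
  t = 2.0000: term = 10.969135
  t = 2.5000: term = 15.798082
  t = 3.0000: term = 779.665324
Convexity = (1/P) * sum = 818.095919 / 92.957543 = 8.800748


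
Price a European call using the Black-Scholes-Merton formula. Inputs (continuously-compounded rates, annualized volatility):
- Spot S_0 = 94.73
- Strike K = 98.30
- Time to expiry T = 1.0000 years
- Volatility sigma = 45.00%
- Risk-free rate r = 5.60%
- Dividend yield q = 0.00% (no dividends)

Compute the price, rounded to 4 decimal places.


Answer: Price = 17.6116

Derivation:
d1 = (ln(S/K) + (r - q + 0.5*sigma^2) * T) / (sigma * sqrt(T)) = 0.26723714
d2 = d1 - sigma * sqrt(T) = -0.18276286
exp(-rT) = 0.94553914; exp(-qT) = 1.00000000
C = S_0 * exp(-qT) * N(d1) - K * exp(-rT) * N(d2)
N(d1) = 0.60535671; N(d2) = 0.42749205
C = 94.7300 * 1.00000000 * 0.60535671 - 98.3000 * 0.94553914 * 0.42749205 = 17.6116


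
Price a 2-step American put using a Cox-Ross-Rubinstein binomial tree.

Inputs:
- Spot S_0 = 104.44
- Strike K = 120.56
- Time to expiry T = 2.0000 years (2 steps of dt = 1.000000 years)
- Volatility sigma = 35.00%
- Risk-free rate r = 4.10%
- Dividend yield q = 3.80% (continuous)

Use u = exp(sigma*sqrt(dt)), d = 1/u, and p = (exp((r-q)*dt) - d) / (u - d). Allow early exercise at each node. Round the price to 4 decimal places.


dt = T/N = 1.000000
u = exp(sigma*sqrt(dt)) = 1.419068; d = 1/u = 0.704688
p = (exp((r-q)*dt) - d) / (u - d) = 0.417588
Discount per step: exp(-r*dt) = 0.959829
Stock lattice S(k, i) with i counting down-moves:
  k=0: S(0,0) = 104.4400
  k=1: S(1,0) = 148.2074; S(1,1) = 73.5976
  k=2: S(2,0) = 210.3163; S(2,1) = 104.4400; S(2,2) = 51.8634
Terminal payoffs V(N, i) = max(K - S_T, 0):
  V(2,0) = 0.000000; V(2,1) = 16.120000; V(2,2) = 68.696631
Backward induction: V(k, i) = exp(-r*dt) * [p * V(k+1, i) + (1-p) * V(k+1, i+1)]; then take max(V_cont, immediate exercise) for American.
  V(1,0) = exp(-r*dt) * [p*0.000000 + (1-p)*16.120000] = 9.011335; exercise = 0.000000; V(1,0) = max -> 9.011335
  V(1,1) = exp(-r*dt) * [p*16.120000 + (1-p)*68.696631] = 44.863615; exercise = 46.962376; V(1,1) = max -> 46.962376
  V(0,0) = exp(-r*dt) * [p*9.011335 + (1-p)*46.962376] = 29.864575; exercise = 16.120000; V(0,0) = max -> 29.864575

Answer: Price = V(0,0) = 29.8646


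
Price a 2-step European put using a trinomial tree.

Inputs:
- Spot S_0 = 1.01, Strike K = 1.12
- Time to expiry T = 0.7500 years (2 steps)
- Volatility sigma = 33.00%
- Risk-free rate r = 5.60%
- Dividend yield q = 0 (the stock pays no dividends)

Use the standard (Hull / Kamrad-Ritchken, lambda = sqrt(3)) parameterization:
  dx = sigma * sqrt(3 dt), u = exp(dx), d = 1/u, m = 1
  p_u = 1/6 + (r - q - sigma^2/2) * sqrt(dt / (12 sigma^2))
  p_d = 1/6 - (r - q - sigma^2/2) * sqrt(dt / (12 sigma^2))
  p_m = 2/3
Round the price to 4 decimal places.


dt = T/N = 0.375000; dx = sigma*sqrt(3*dt) = 0.350018
u = exp(dx) = 1.419093; d = 1/u = 0.704676
p_u = 0.167497, p_m = 0.666667, p_d = 0.165836
Discount per step: exp(-r*dt) = 0.979219
Stock lattice S(k, j) with j the centered position index:
  k=0: S(0,+0) = 1.0100
  k=1: S(1,-1) = 0.7117; S(1,+0) = 1.0100; S(1,+1) = 1.4333
  k=2: S(2,-2) = 0.5015; S(2,-1) = 0.7117; S(2,+0) = 1.0100; S(2,+1) = 1.4333; S(2,+2) = 2.0340
Terminal payoffs V(N, j) = max(K - S_T, 0):
  V(2,-2) = 0.618467; V(2,-1) = 0.408278; V(2,+0) = 0.110000; V(2,+1) = 0.000000; V(2,+2) = 0.000000
Backward induction: V(k, j) = exp(-r*dt) * [p_u * V(k+1, j+1) + p_m * V(k+1, j) + p_d * V(k+1, j-1)]
  V(1,-1) = exp(-r*dt) * [p_u*0.110000 + p_m*0.408278 + p_d*0.618467] = 0.385004
  V(1,+0) = exp(-r*dt) * [p_u*0.000000 + p_m*0.110000 + p_d*0.408278] = 0.138110
  V(1,+1) = exp(-r*dt) * [p_u*0.000000 + p_m*0.000000 + p_d*0.110000] = 0.017863
  V(0,+0) = exp(-r*dt) * [p_u*0.017863 + p_m*0.138110 + p_d*0.385004] = 0.155610

Answer: Price = V(0,0) = 0.1556


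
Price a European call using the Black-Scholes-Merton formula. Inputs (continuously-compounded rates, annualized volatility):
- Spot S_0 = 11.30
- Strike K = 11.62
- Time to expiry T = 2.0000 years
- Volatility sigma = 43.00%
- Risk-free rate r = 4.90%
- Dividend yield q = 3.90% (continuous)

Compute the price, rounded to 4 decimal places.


Answer: Price = 2.4657

Derivation:
d1 = (ln(S/K) + (r - q + 0.5*sigma^2) * T) / (sigma * sqrt(T)) = 0.29102373
d2 = d1 - sigma * sqrt(T) = -0.31708810
exp(-rT) = 0.90664890; exp(-qT) = 0.92496443
C = S_0 * exp(-qT) * N(d1) - K * exp(-rT) * N(d2)
N(d1) = 0.61448342; N(d2) = 0.37558838
C = 11.3000 * 0.92496443 * 0.61448342 - 11.6200 * 0.90664890 * 0.37558838 = 2.4657


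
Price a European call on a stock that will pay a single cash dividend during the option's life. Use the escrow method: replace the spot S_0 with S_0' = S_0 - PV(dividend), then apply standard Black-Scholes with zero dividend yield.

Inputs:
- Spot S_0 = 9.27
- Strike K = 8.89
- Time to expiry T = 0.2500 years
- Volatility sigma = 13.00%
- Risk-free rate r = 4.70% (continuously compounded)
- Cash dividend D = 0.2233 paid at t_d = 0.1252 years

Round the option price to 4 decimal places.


PV(D) = D * exp(-r * t_d) = 0.2233 * 0.99413288 = 0.22198987
S_0' = S_0 - PV(D) = 9.2700 - 0.22198987 = 9.04801013
d1 = (ln(S_0'/K) + (r + sigma^2/2)*T) / (sigma*sqrt(T)) = 0.48431244
d2 = d1 - sigma*sqrt(T) = 0.41931244
exp(-rT) = 0.98831876
N(d1) = 0.68591793; N(d2) = 0.66250610
C = S_0' * N(d1) - K * exp(-rT) * N(d2) = 9.04801013 * 0.68591793 - 8.8900 * 0.98831876 * 0.66250610 = 0.3853

Answer: Price = 0.3853


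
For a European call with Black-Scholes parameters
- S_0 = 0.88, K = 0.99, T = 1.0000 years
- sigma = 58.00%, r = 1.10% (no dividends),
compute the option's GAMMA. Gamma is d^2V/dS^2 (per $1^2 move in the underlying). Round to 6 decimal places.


d1 = 0.1058913178; d2 = -0.4741086822
phi(d1) = 0.3967118745; exp(-qT) = 1.0000000000; exp(-rT) = 0.9890602788
Gamma = exp(-qT) * phi(d1) / (S * sigma * sqrt(T)) = 1.0000000000 * 0.3967118745 / (0.8800 * 0.5800 * 1.0000000000) = 0.777257

Answer: Gamma = 0.777257


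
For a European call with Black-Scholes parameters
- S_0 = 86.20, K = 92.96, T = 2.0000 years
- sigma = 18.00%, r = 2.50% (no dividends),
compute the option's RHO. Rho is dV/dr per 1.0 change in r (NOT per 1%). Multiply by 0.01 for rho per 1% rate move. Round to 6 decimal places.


Answer: Rho = 72.516140

Derivation:
d1 = 0.0271092348; d2 = -0.2274492064
phi(d1) = 0.3987957139; exp(-qT) = 1.0000000000; exp(-rT) = 0.9512294245
N(d2) = 0.4100372308
Rho = K*T*exp(-rT)*N(d2) = 92.9600 * 2.0000 * 0.9512294245 * 0.4100372308 = 72.516140


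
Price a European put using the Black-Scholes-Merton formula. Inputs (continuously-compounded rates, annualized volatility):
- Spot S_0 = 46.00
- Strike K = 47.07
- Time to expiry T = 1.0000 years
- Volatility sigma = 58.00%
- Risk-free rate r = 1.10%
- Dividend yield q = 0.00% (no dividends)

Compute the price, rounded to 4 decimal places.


d1 = (ln(S/K) + (r - q + 0.5*sigma^2) * T) / (sigma * sqrt(T)) = 0.26931990
d2 = d1 - sigma * sqrt(T) = -0.31068010
exp(-rT) = 0.98906028; exp(-qT) = 1.00000000
P = K * exp(-rT) * N(-d2) - S_0 * exp(-qT) * N(-d1)
N(-d1) = 0.39384176; N(-d2) = 0.62197809
P = 47.0700 * 0.98906028 * 0.62197809 - 46.0000 * 1.00000000 * 0.39384176 = 10.8395

Answer: Price = 10.8395


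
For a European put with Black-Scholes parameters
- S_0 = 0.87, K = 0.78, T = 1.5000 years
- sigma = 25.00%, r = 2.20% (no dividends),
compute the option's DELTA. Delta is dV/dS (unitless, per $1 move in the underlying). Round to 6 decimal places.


d1 = 0.6175140517; d2 = 0.3113278339
phi(d1) = 0.3296907005; exp(-qT) = 1.0000000000; exp(-rT) = 0.9675385596
N(-d1) = 0.2684478579
Delta = -exp(-qT) * N(-d1) = -1.0000000000 * 0.2684478579 = -0.268448

Answer: Delta = -0.268448


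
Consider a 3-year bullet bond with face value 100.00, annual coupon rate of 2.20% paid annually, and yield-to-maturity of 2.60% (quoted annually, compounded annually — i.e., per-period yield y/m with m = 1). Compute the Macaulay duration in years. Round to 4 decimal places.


Answer: Macaulay duration = 2.9355 years

Derivation:
Coupon per period c = face * coupon_rate / m = 2.200000
Periods per year m = 1; per-period yield y/m = 0.026000
Number of cashflows N = 3
Cashflows (t years, CF_t, discount factor 1/(1+y/m)^(m*t), PV):
  t = 1.0000: CF_t = 2.200000, DF = 0.974659, PV = 2.144250
  t = 2.0000: CF_t = 2.200000, DF = 0.949960, PV = 2.089912
  t = 3.0000: CF_t = 102.200000, DF = 0.925887, PV = 94.625636
Price P = sum_t PV_t = 98.859798
Macaulay numerator sum_t t * PV_t:
  t * PV_t at t = 1.0000: 2.144250
  t * PV_t at t = 2.0000: 4.179824
  t * PV_t at t = 3.0000: 283.876909
Macaulay duration D = (sum_t t * PV_t) / P = 290.200982 / 98.859798 = 2.935480


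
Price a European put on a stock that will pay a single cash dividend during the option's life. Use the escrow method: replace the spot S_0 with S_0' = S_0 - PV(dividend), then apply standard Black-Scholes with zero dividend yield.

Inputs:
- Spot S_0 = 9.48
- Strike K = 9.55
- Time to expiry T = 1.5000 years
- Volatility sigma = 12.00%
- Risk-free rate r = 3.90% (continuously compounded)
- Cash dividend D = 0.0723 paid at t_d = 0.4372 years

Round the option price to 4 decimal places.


PV(D) = D * exp(-r * t_d) = 0.0723 * 0.98309374 = 0.07107768
S_0' = S_0 - PV(D) = 9.4800 - 0.07107768 = 9.40892232
d1 = (ln(S_0'/K) + (r + sigma^2/2)*T) / (sigma*sqrt(T)) = 0.37026261
d2 = d1 - sigma*sqrt(T) = 0.22329322
exp(-rT) = 0.94317824
N(-d1) = 0.35559342; N(-d2) = 0.41165365
P = K * exp(-rT) * N(-d2) - S_0' * N(-d1) = 9.5500 * 0.94317824 * 0.41165365 - 9.40892232 * 0.35559342 = 0.3622

Answer: Price = 0.3622


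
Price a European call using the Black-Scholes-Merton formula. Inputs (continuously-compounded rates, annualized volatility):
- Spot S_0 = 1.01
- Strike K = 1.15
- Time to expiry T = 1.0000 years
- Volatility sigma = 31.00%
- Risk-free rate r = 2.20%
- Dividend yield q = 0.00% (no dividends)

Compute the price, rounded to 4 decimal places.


Answer: Price = 0.0818

Derivation:
d1 = (ln(S/K) + (r - q + 0.5*sigma^2) * T) / (sigma * sqrt(T)) = -0.19277939
d2 = d1 - sigma * sqrt(T) = -0.50277939
exp(-rT) = 0.97824024; exp(-qT) = 1.00000000
C = S_0 * exp(-qT) * N(d1) - K * exp(-rT) * N(d2)
N(d1) = 0.42356587; N(d2) = 0.30755969
C = 1.0100 * 1.00000000 * 0.42356587 - 1.1500 * 0.97824024 * 0.30755969 = 0.0818


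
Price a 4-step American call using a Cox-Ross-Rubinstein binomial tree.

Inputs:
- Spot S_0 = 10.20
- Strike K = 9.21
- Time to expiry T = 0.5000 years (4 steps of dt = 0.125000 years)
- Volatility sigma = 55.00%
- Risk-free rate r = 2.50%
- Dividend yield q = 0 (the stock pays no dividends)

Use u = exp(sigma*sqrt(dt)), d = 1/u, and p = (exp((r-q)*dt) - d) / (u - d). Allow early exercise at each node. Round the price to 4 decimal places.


Answer: Price = V(0,0) = 2.1438

Derivation:
dt = T/N = 0.125000
u = exp(sigma*sqrt(dt)) = 1.214648; d = 1/u = 0.823284
p = (exp((r-q)*dt) - d) / (u - d) = 0.459536
Discount per step: exp(-r*dt) = 0.996880
Stock lattice S(k, i) with i counting down-moves:
  k=0: S(0,0) = 10.2000
  k=1: S(1,0) = 12.3894; S(1,1) = 8.3975
  k=2: S(2,0) = 15.0488; S(2,1) = 10.2000; S(2,2) = 6.9135
  k=3: S(3,0) = 18.2790; S(3,1) = 12.3894; S(3,2) = 8.3975; S(3,3) = 5.6918
  k=4: S(4,0) = 22.2025; S(4,1) = 15.0488; S(4,2) = 10.2000; S(4,3) = 6.9135; S(4,4) = 4.6860
Terminal payoffs V(N, i) = max(S_T - K, 0):
  V(4,0) = 12.992506; V(4,1) = 5.838773; V(4,2) = 0.990000; V(4,3) = 0.000000; V(4,4) = 0.000000
Backward induction: V(k, i) = exp(-r*dt) * [p * V(k+1, i) + (1-p) * V(k+1, i+1)]; then take max(V_cont, immediate exercise) for American.
  V(3,0) = exp(-r*dt) * [p*12.992506 + (1-p)*5.838773] = 9.097699; exercise = 9.068963; V(3,0) = max -> 9.097699
  V(3,1) = exp(-r*dt) * [p*5.838773 + (1-p)*0.990000] = 3.208146; exercise = 3.179410; V(3,1) = max -> 3.208146
  V(3,2) = exp(-r*dt) * [p*0.990000 + (1-p)*0.000000] = 0.453522; exercise = 0.000000; V(3,2) = max -> 0.453522
  V(3,3) = exp(-r*dt) * [p*0.000000 + (1-p)*0.000000] = 0.000000; exercise = 0.000000; V(3,3) = max -> 0.000000
  V(2,0) = exp(-r*dt) * [p*9.097699 + (1-p)*3.208146] = 5.896156; exercise = 5.838773; V(2,0) = max -> 5.896156
  V(2,1) = exp(-r*dt) * [p*3.208146 + (1-p)*0.453522] = 1.714007; exercise = 0.990000; V(2,1) = max -> 1.714007
  V(2,2) = exp(-r*dt) * [p*0.453522 + (1-p)*0.000000] = 0.207759; exercise = 0.000000; V(2,2) = max -> 0.207759
  V(1,0) = exp(-r*dt) * [p*5.896156 + (1-p)*1.714007] = 3.624512; exercise = 3.179410; V(1,0) = max -> 3.624512
  V(1,1) = exp(-r*dt) * [p*1.714007 + (1-p)*0.207759] = 0.897127; exercise = 0.000000; V(1,1) = max -> 0.897127
  V(0,0) = exp(-r*dt) * [p*3.624512 + (1-p)*0.897127] = 2.143750; exercise = 0.990000; V(0,0) = max -> 2.143750


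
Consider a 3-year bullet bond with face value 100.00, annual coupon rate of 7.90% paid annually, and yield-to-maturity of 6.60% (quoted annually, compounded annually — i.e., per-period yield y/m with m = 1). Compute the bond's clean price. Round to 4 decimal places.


Answer: Price = 103.4367

Derivation:
Coupon per period c = face * coupon_rate / m = 7.900000
Periods per year m = 1; per-period yield y/m = 0.066000
Number of cashflows N = 3
Cashflows (t years, CF_t, discount factor 1/(1+y/m)^(m*t), PV):
  t = 1.0000: CF_t = 7.900000, DF = 0.938086, PV = 7.410882
  t = 2.0000: CF_t = 7.900000, DF = 0.880006, PV = 6.952047
  t = 3.0000: CF_t = 107.900000, DF = 0.825521, PV = 89.073769
Price P = sum_t PV_t = 103.436698


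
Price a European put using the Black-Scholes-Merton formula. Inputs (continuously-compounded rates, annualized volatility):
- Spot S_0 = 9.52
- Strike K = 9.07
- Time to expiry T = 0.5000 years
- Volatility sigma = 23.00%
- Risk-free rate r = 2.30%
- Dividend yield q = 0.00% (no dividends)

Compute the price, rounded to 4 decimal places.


Answer: Price = 0.3623

Derivation:
d1 = (ln(S/K) + (r - q + 0.5*sigma^2) * T) / (sigma * sqrt(T)) = 0.44976655
d2 = d1 - sigma * sqrt(T) = 0.28713199
exp(-rT) = 0.98856587; exp(-qT) = 1.00000000
P = K * exp(-rT) * N(-d2) - S_0 * exp(-qT) * N(-d1)
N(-d1) = 0.32643939; N(-d2) = 0.38700563
P = 9.0700 * 0.98856587 * 0.38700563 - 9.5200 * 1.00000000 * 0.32643939 = 0.3623


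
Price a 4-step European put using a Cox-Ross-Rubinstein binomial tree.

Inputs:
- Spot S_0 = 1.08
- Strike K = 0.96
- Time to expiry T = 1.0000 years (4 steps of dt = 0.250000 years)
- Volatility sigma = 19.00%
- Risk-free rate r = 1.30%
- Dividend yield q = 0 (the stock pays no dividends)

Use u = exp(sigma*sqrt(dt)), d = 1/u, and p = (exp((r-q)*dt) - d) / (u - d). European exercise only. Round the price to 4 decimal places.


dt = T/N = 0.250000
u = exp(sigma*sqrt(dt)) = 1.099659; d = 1/u = 0.909373
p = (exp((r-q)*dt) - d) / (u - d) = 0.493375
Discount per step: exp(-r*dt) = 0.996755
Stock lattice S(k, i) with i counting down-moves:
  k=0: S(0,0) = 1.0800
  k=1: S(1,0) = 1.1876; S(1,1) = 0.9821
  k=2: S(2,0) = 1.3060; S(2,1) = 1.0800; S(2,2) = 0.8931
  k=3: S(3,0) = 1.4361; S(3,1) = 1.1876; S(3,2) = 0.9821; S(3,3) = 0.8122
  k=4: S(4,0) = 1.5793; S(4,1) = 1.3060; S(4,2) = 1.0800; S(4,3) = 0.8931; S(4,4) = 0.7386
Terminal payoffs V(N, i) = max(K - S_T, 0):
  V(4,0) = 0.000000; V(4,1) = 0.000000; V(4,2) = 0.000000; V(4,3) = 0.066884; V(4,4) = 0.221430
Backward induction: V(k, i) = exp(-r*dt) * [p * V(k+1, i) + (1-p) * V(k+1, i+1)].
  V(3,0) = exp(-r*dt) * [p*0.000000 + (1-p)*0.000000] = 0.000000
  V(3,1) = exp(-r*dt) * [p*0.000000 + (1-p)*0.000000] = 0.000000
  V(3,2) = exp(-r*dt) * [p*0.000000 + (1-p)*0.066884] = 0.033775
  V(3,3) = exp(-r*dt) * [p*0.066884 + (1-p)*0.221430] = 0.144710
  V(2,0) = exp(-r*dt) * [p*0.000000 + (1-p)*0.000000] = 0.000000
  V(2,1) = exp(-r*dt) * [p*0.000000 + (1-p)*0.033775] = 0.017056
  V(2,2) = exp(-r*dt) * [p*0.033775 + (1-p)*0.144710] = 0.089685
  V(1,0) = exp(-r*dt) * [p*0.000000 + (1-p)*0.017056] = 0.008613
  V(1,1) = exp(-r*dt) * [p*0.017056 + (1-p)*0.089685] = 0.053677
  V(0,0) = exp(-r*dt) * [p*0.008613 + (1-p)*0.053677] = 0.031341

Answer: Price = V(0,0) = 0.0313


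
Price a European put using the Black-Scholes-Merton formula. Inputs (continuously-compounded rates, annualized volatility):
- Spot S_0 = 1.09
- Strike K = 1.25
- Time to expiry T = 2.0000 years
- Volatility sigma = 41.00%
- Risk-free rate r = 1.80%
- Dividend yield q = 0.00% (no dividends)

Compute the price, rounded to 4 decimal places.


Answer: Price = 0.3236

Derivation:
d1 = (ln(S/K) + (r - q + 0.5*sigma^2) * T) / (sigma * sqrt(T)) = 0.11578295
d2 = d1 - sigma * sqrt(T) = -0.46404461
exp(-rT) = 0.96464029; exp(-qT) = 1.00000000
P = K * exp(-rT) * N(-d2) - S_0 * exp(-qT) * N(-d1)
N(-d1) = 0.45391228; N(-d2) = 0.67869211
P = 1.2500 * 0.96464029 * 0.67869211 - 1.0900 * 1.00000000 * 0.45391228 = 0.3236


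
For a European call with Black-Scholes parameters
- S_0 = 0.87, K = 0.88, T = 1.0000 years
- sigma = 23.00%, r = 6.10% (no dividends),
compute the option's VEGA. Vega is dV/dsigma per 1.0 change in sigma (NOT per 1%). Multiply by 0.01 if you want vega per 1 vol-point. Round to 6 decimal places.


d1 = 0.3305274095; d2 = 0.1005274095
phi(d1) = 0.3777348754; exp(-qT) = 1.0000000000; exp(-rT) = 0.9408232398
Vega = S * exp(-qT) * phi(d1) * sqrt(T) = 0.8700 * 1.0000000000 * 0.3777348754 * 1.0000000000 = 0.328629

Answer: Vega = 0.328629


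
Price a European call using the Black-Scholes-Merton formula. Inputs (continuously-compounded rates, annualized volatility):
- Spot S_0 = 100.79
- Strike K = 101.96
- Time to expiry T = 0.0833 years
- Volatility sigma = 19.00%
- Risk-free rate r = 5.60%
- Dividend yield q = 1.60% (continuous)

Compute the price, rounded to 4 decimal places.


d1 = (ln(S/K) + (r - q + 0.5*sigma^2) * T) / (sigma * sqrt(T)) = -0.12228665
d2 = d1 - sigma * sqrt(T) = -0.17712395
exp(-rT) = 0.99534606; exp(-qT) = 0.99866809
C = S_0 * exp(-qT) * N(d1) - K * exp(-rT) * N(d2)
N(d1) = 0.45133600; N(d2) = 0.42970551
C = 100.7900 * 0.99866809 * 0.45133600 - 101.9600 * 0.99534606 * 0.42970551 = 1.8207

Answer: Price = 1.8207


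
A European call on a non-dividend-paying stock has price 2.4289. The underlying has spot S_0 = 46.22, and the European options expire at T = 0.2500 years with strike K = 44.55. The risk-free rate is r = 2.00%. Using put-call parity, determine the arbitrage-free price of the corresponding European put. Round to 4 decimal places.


Answer: Put price = 0.5367

Derivation:
Put-call parity: C - P = S_0 * exp(-qT) - K * exp(-rT).
S_0 * exp(-qT) = 46.2200 * 1.00000000 = 46.22000000
K * exp(-rT) = 44.5500 * 0.99501248 = 44.32780595
P = C - S*exp(-qT) + K*exp(-rT)
P = 2.4289 - 46.22000000 + 44.32780595 = 0.5367


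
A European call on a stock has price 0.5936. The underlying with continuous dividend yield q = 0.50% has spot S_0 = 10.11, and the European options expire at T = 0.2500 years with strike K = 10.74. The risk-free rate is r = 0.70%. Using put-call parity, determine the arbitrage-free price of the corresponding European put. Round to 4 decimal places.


Answer: Put price = 1.2175

Derivation:
Put-call parity: C - P = S_0 * exp(-qT) - K * exp(-rT).
S_0 * exp(-qT) = 10.1100 * 0.99875078 = 10.09737040
K * exp(-rT) = 10.7400 * 0.99825153 = 10.72122144
P = C - S*exp(-qT) + K*exp(-rT)
P = 0.5936 - 10.09737040 + 10.72122144 = 1.2175


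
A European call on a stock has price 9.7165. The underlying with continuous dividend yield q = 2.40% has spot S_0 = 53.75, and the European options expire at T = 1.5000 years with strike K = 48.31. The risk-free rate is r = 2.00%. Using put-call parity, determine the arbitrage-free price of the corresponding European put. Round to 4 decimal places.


Answer: Put price = 4.7493

Derivation:
Put-call parity: C - P = S_0 * exp(-qT) - K * exp(-rT).
S_0 * exp(-qT) = 53.7500 * 0.96464029 = 51.84941577
K * exp(-rT) = 48.3100 * 0.97044553 = 46.88222373
P = C - S*exp(-qT) + K*exp(-rT)
P = 9.7165 - 51.84941577 + 46.88222373 = 4.7493


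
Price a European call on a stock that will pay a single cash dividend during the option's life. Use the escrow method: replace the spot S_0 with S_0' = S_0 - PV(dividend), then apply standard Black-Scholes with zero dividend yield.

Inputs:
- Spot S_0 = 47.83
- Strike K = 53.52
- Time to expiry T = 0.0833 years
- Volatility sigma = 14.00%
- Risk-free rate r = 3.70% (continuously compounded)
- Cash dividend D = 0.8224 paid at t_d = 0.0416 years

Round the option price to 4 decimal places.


PV(D) = D * exp(-r * t_d) = 0.8224 * 0.99846198 = 0.82113514
S_0' = S_0 - PV(D) = 47.8300 - 0.82113514 = 47.00886486
d1 = (ln(S_0'/K) + (r + sigma^2/2)*T) / (sigma*sqrt(T)) = -3.11387969
d2 = d1 - sigma*sqrt(T) = -3.15428613
exp(-rT) = 0.99692264
N(d1) = 0.00092322; N(d2) = 0.00080446
C = S_0' * N(d1) - K * exp(-rT) * N(d2) = 47.00886486 * 0.00092322 - 53.5200 * 0.99692264 * 0.00080446 = 0.0005

Answer: Price = 0.0005


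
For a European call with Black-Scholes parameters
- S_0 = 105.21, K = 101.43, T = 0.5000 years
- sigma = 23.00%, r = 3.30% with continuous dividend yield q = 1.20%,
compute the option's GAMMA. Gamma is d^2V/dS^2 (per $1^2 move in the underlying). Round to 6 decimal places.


d1 = 0.3708587372; d2 = 0.2082241776
phi(d1) = 0.3724298300; exp(-qT) = 0.9940179641; exp(-rT) = 0.9836353794
Gamma = exp(-qT) * phi(d1) / (S * sigma * sqrt(T)) = 0.9940179641 * 0.3724298300 / (105.2100 * 0.2300 * 0.7071067812) = 0.021636

Answer: Gamma = 0.021636


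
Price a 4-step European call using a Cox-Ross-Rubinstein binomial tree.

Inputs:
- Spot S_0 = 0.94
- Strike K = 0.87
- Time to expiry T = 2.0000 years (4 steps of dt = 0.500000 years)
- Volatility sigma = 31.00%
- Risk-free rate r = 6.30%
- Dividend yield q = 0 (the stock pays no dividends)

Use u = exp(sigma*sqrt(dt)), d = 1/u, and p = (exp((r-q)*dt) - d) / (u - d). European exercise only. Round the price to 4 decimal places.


Answer: Price = V(0,0) = 0.2498

Derivation:
dt = T/N = 0.500000
u = exp(sigma*sqrt(dt)) = 1.245084; d = 1/u = 0.803159
p = (exp((r-q)*dt) - d) / (u - d) = 0.517831
Discount per step: exp(-r*dt) = 0.968991
Stock lattice S(k, i) with i counting down-moves:
  k=0: S(0,0) = 0.9400
  k=1: S(1,0) = 1.1704; S(1,1) = 0.7550
  k=2: S(2,0) = 1.4572; S(2,1) = 0.9400; S(2,2) = 0.6064
  k=3: S(3,0) = 1.8144; S(3,1) = 1.1704; S(3,2) = 0.7550; S(3,3) = 0.4870
  k=4: S(4,0) = 2.2590; S(4,1) = 1.4572; S(4,2) = 0.9400; S(4,3) = 0.6064; S(4,4) = 0.3911
Terminal payoffs V(N, i) = max(S_T - K, 0):
  V(4,0) = 1.389033; V(4,1) = 0.587220; V(4,2) = 0.070000; V(4,3) = 0.000000; V(4,4) = 0.000000
Backward induction: V(k, i) = exp(-r*dt) * [p * V(k+1, i) + (1-p) * V(k+1, i+1)].
  V(3,0) = exp(-r*dt) * [p*1.389033 + (1-p)*0.587220] = 0.971340
  V(3,1) = exp(-r*dt) * [p*0.587220 + (1-p)*0.070000] = 0.327357
  V(3,2) = exp(-r*dt) * [p*0.070000 + (1-p)*0.000000] = 0.035124
  V(3,3) = exp(-r*dt) * [p*0.000000 + (1-p)*0.000000] = 0.000000
  V(2,0) = exp(-r*dt) * [p*0.971340 + (1-p)*0.327357] = 0.640340
  V(2,1) = exp(-r*dt) * [p*0.327357 + (1-p)*0.035124] = 0.180670
  V(2,2) = exp(-r*dt) * [p*0.035124 + (1-p)*0.000000] = 0.017624
  V(1,0) = exp(-r*dt) * [p*0.640340 + (1-p)*0.180670] = 0.405718
  V(1,1) = exp(-r*dt) * [p*0.180670 + (1-p)*0.017624] = 0.098890
  V(0,0) = exp(-r*dt) * [p*0.405718 + (1-p)*0.098890] = 0.249781


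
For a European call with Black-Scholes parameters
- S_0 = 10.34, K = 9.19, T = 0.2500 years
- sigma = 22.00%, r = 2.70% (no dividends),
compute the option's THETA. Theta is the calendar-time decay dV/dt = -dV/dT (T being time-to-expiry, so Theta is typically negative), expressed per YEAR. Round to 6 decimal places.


d1 = 1.1882175701; d2 = 1.0782175701
phi(d1) = 0.1969374664; exp(-qT) = 1.0000000000; exp(-rT) = 0.9932727301
Theta = -S*exp(-qT)*phi(d1)*sigma/(2*sqrt(T)) - r*K*exp(-rT)*N(d2) + q*S*exp(-qT)*N(d1)
N(d1) = 0.8826261484; N(d2) = 0.8595316636; sqrt(T) = 0.5000000000
Term 1 = -10.3400 * 1.0000000000 * 0.1969374664 * 0.2200 / (2 * 0.5000000000) = -0.4479933486
Term 2 = -0.0270 * 9.1900 * 0.9932727301 * 0.8595316636 = -0.2118408292
Term 3 = 0 (no dividend yield, q = 0)
Theta = -0.4479933486 + (-0.2118408292) + (0.0000000000) = -0.659834

Answer: Theta = -0.659834


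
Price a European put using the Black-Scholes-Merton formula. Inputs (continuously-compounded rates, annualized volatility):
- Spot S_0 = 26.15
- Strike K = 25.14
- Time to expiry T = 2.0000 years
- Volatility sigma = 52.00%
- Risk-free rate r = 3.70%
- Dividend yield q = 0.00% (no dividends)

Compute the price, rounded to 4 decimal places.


d1 = (ln(S/K) + (r - q + 0.5*sigma^2) * T) / (sigma * sqrt(T)) = 0.52188422
d2 = d1 - sigma * sqrt(T) = -0.21350683
exp(-rT) = 0.92867169; exp(-qT) = 1.00000000
P = K * exp(-rT) * N(-d2) - S_0 * exp(-qT) * N(-d1)
N(-d1) = 0.30087547; N(-d2) = 0.58453417
P = 25.1400 * 0.92867169 * 0.58453417 - 26.1500 * 1.00000000 * 0.30087547 = 5.7791

Answer: Price = 5.7791


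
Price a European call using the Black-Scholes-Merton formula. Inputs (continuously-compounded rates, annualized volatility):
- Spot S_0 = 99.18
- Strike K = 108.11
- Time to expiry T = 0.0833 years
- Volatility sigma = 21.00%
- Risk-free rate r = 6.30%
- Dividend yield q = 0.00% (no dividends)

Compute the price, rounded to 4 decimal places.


Answer: Price = 0.2639

Derivation:
d1 = (ln(S/K) + (r - q + 0.5*sigma^2) * T) / (sigma * sqrt(T)) = -1.30553761
d2 = d1 - sigma * sqrt(T) = -1.36614726
exp(-rT) = 0.99476585; exp(-qT) = 1.00000000
C = S_0 * exp(-qT) * N(d1) - K * exp(-rT) * N(d2)
N(d1) = 0.09585492; N(d2) = 0.08594637
C = 99.1800 * 1.00000000 * 0.09585492 - 108.1100 * 0.99476585 * 0.08594637 = 0.2639


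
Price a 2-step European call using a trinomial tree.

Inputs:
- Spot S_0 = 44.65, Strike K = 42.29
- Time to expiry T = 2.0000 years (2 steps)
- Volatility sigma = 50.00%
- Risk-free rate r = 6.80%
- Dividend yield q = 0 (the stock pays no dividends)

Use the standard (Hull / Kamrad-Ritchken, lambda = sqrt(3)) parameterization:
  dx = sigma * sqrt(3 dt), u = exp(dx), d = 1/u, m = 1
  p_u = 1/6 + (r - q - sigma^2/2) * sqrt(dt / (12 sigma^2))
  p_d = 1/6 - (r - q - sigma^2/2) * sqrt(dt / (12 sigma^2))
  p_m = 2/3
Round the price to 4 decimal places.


dt = T/N = 1.000000; dx = sigma*sqrt(3*dt) = 0.866025
u = exp(dx) = 2.377443; d = 1/u = 0.420620
p_u = 0.133758, p_m = 0.666667, p_d = 0.199576
Discount per step: exp(-r*dt) = 0.934260
Stock lattice S(k, j) with j the centered position index:
  k=0: S(0,+0) = 44.6500
  k=1: S(1,-1) = 18.7807; S(1,+0) = 44.6500; S(1,+1) = 106.1528
  k=2: S(2,-2) = 7.8995; S(2,-1) = 18.7807; S(2,+0) = 44.6500; S(2,+1) = 106.1528; S(2,+2) = 252.3722
Terminal payoffs V(N, j) = max(S_T - K, 0):
  V(2,-2) = 0.000000; V(2,-1) = 0.000000; V(2,+0) = 2.360000; V(2,+1) = 63.862815; V(2,+2) = 210.082234
Backward induction: V(k, j) = exp(-r*dt) * [p_u * V(k+1, j+1) + p_m * V(k+1, j) + p_d * V(k+1, j-1)]
  V(1,-1) = exp(-r*dt) * [p_u*2.360000 + p_m*0.000000 + p_d*0.000000] = 0.294916
  V(1,+0) = exp(-r*dt) * [p_u*63.862815 + p_m*2.360000 + p_d*0.000000] = 9.450490
  V(1,+1) = exp(-r*dt) * [p_u*210.082234 + p_m*63.862815 + p_d*2.360000] = 66.469200
  V(0,+0) = exp(-r*dt) * [p_u*66.469200 + p_m*9.450490 + p_d*0.294916] = 14.247428

Answer: Price = V(0,0) = 14.2474
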